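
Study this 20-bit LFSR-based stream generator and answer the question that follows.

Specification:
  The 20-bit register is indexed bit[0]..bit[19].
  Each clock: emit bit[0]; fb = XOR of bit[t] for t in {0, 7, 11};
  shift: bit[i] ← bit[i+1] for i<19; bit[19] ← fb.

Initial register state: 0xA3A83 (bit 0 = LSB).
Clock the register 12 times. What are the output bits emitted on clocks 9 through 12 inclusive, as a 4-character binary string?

0101

reg_0 = 0xA3A83
clock 1: out=1, reg = 0xD1D41
clock 2: out=1, reg = 0x68EA0
clock 3: out=0, reg = 0x34750
clock 4: out=0, reg = 0x1A3A8
clock 5: out=0, reg = 0x8D1D4
clock 6: out=0, reg = 0xC68EA
clock 7: out=0, reg = 0x63475
clock 8: out=1, reg = 0xB1A3A
clock 9: out=0, reg = 0xD8D1D
clock 10: out=1, reg = 0x6C68E
clock 11: out=0, reg = 0xB6347
clock 12: out=1, reg = 0xDB1A3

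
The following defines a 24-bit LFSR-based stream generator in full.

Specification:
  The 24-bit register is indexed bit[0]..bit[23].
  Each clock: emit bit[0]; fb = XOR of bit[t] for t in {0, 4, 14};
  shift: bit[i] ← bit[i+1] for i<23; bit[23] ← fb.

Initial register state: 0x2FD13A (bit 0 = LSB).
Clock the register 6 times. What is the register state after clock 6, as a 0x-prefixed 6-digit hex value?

reg_0 = 0x2FD13A
clock 1: out=0, reg = 0x17E89D
clock 2: out=1, reg = 0x8BF44E
clock 3: out=0, reg = 0xC5FA27
clock 4: out=1, reg = 0x62FD13
clock 5: out=1, reg = 0xB17E89
clock 6: out=1, reg = 0x58BF44

0x58BF44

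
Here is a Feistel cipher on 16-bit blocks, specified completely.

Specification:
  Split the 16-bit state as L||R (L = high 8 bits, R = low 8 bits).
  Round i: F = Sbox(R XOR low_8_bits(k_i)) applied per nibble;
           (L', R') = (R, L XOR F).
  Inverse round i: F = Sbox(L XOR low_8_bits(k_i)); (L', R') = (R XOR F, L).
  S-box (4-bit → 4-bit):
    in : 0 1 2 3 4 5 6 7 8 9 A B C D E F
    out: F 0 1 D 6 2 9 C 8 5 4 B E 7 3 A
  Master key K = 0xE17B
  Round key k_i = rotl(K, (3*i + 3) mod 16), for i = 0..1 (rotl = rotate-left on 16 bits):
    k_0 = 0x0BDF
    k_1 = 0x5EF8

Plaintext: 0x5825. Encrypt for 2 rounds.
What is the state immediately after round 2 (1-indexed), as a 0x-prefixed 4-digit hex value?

s_0 = plaintext = 0x5825
s_1 = Round(s_0, k_0) = 0x25FC
s_2 = Round(s_1, k_1) = 0xFCD3

0xFCD3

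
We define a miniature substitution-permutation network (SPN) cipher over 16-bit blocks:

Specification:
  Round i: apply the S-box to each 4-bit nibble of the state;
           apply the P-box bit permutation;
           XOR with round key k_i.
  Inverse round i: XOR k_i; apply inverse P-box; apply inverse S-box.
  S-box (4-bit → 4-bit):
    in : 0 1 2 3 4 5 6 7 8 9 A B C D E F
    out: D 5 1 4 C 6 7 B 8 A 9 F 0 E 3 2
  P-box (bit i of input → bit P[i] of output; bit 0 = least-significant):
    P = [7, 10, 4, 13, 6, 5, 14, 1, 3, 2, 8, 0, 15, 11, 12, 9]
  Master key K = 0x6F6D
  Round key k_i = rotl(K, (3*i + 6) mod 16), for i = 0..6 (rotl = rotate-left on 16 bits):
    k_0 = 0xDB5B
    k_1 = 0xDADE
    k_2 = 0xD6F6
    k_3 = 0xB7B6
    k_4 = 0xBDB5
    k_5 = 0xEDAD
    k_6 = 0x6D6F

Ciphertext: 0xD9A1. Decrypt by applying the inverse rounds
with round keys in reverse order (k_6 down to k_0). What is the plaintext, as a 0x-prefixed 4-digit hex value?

s_0 = ciphertext = 0xD9A1
s_1 = InvRound(s_0, k_6) = 0x1EA7
s_2 = InvRound(s_1, k_5) = 0x0148
s_3 = InvRound(s_2, k_4) = 0x67EB
s_4 = InvRound(s_3, k_3) = 0x1713
s_5 = InvRound(s_4, k_2) = 0x2D62
s_6 = InvRound(s_5, k_1) = 0x065B
s_7 = InvRound(s_6, k_0) = 0x633F

0x633F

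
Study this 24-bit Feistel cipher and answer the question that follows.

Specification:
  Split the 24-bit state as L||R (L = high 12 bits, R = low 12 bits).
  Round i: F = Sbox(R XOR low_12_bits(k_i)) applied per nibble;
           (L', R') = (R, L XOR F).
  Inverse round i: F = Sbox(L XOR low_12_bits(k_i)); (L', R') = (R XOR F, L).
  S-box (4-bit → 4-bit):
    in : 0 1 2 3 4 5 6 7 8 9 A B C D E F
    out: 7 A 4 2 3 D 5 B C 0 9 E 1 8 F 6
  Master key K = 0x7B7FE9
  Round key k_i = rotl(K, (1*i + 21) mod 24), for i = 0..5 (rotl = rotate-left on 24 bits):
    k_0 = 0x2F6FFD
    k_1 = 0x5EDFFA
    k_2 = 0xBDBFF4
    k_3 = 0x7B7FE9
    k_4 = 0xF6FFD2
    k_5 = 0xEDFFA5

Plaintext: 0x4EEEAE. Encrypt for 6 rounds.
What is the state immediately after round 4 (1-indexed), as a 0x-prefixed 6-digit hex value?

s_0 = plaintext = 0x4EEEAE
s_1 = Round(s_0, k_0) = 0xEAEE3C
s_2 = Round(s_1, k_1) = 0xE3C4BB
s_3 = Round(s_2, k_2) = 0x4BB00A
s_4 = Round(s_3, k_3) = 0x00A249
s_5 = Round(s_4, k_4) = 0x249804
s_6 = Round(s_5, k_5) = 0x8049D3

0x00A249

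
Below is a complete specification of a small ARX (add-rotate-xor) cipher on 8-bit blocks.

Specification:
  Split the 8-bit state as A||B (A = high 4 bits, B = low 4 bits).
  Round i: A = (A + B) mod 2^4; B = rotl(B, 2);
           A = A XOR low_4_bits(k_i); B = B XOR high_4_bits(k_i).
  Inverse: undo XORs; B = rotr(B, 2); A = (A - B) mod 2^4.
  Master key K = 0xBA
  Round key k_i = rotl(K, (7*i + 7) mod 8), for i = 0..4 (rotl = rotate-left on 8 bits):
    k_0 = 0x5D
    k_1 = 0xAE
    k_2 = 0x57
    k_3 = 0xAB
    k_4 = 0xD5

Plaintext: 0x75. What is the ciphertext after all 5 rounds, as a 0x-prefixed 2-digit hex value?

0xE8

s_0 = plaintext = 0x75
s_1 = Round(s_0, k_0) = 0x10
s_2 = Round(s_1, k_1) = 0xFA
s_3 = Round(s_2, k_2) = 0xEF
s_4 = Round(s_3, k_3) = 0x65
s_5 = Round(s_4, k_4) = 0xE8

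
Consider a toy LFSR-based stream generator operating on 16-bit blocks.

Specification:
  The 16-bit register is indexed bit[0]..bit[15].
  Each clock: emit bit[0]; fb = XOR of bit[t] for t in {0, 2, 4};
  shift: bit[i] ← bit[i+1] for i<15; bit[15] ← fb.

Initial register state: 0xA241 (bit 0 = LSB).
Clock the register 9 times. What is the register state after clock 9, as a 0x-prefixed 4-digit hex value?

0x7AD1

reg_0 = 0xA241
clock 1: out=1, reg = 0xD120
clock 2: out=0, reg = 0x6890
clock 3: out=0, reg = 0xB448
clock 4: out=0, reg = 0x5A24
clock 5: out=0, reg = 0xAD12
clock 6: out=0, reg = 0xD689
clock 7: out=1, reg = 0xEB44
clock 8: out=0, reg = 0xF5A2
clock 9: out=0, reg = 0x7AD1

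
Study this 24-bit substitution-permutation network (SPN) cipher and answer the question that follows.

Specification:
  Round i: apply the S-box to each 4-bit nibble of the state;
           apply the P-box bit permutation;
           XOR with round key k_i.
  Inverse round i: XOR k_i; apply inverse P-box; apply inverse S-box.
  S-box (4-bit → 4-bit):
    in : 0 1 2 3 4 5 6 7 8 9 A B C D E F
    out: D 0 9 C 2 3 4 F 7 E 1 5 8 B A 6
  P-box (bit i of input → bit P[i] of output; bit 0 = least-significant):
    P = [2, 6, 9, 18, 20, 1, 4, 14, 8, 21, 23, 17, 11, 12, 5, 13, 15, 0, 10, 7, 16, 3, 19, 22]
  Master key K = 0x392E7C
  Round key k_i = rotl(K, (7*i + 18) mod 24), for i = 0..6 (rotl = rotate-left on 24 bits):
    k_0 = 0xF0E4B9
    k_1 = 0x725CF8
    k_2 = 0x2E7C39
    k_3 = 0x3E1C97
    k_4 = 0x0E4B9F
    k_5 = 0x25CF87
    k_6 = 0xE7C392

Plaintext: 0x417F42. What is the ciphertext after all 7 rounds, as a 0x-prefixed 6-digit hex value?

0x187B90

s_0 = plaintext = 0x417F42
s_1 = Round(s_0, k_0) = 0x54DC97
s_2 = Round(s_1, k_1) = 0x7526A7
s_3 = Round(s_2, k_2) = 0xF3D674
s_4 = Round(s_3, k_3) = 0xA6604D
s_5 = Round(s_4, k_4) = 0x894EF9
s_6 = Round(s_5, k_5) = 0x0AD95C
s_7 = Round(s_6, k_6) = 0x187B90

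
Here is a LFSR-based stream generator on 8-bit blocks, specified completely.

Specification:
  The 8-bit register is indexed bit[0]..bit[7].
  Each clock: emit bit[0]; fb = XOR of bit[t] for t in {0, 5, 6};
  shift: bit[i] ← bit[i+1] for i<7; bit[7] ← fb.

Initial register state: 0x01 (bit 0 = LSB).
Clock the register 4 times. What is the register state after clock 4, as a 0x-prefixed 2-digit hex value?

0xD0

reg_0 = 0x01
clock 1: out=1, reg = 0x80
clock 2: out=0, reg = 0x40
clock 3: out=0, reg = 0xA0
clock 4: out=0, reg = 0xD0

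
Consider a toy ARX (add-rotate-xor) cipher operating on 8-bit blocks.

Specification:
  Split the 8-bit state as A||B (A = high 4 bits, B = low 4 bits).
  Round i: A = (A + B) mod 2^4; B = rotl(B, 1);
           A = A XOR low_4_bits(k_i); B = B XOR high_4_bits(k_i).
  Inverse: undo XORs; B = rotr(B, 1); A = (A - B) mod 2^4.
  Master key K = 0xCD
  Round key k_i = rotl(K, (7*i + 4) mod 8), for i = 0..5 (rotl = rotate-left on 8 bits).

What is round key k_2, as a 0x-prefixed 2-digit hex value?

K = 0xCD
k_0 = rotl(K, (7*0+4) mod 8) = rotl(K, 4) = 0xDC
k_1 = rotl(K, (7*1+4) mod 8) = rotl(K, 3) = 0x6E
k_2 = rotl(K, (7*2+4) mod 8) = rotl(K, 2) = 0x37

0x37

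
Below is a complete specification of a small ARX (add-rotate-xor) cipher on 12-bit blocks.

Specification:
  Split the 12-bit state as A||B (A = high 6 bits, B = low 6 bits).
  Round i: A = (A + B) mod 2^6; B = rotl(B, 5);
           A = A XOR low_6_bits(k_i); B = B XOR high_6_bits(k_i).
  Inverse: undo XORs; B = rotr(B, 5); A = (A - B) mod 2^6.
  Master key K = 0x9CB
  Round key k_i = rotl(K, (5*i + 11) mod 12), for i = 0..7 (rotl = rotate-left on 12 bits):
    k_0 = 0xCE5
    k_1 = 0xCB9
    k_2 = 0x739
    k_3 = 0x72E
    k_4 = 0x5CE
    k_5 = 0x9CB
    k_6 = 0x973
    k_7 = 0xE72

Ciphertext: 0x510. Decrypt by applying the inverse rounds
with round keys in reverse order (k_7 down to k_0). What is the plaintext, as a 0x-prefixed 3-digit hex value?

s_0 = ciphertext = 0x510
s_1 = InvRound(s_0, k_7) = 0x4D3
s_2 = InvRound(s_1, k_6) = 0xCED
s_3 = InvRound(s_2, k_5) = 0x914
s_4 = InvRound(s_3, k_4) = 0x906
s_5 = InvRound(s_4, k_3) = 0x5B4
s_6 = InvRound(s_5, k_2) = 0x791
s_7 = InvRound(s_6, k_1) = 0x807
s_8 = InvRound(s_7, k_0) = 0x729

0x729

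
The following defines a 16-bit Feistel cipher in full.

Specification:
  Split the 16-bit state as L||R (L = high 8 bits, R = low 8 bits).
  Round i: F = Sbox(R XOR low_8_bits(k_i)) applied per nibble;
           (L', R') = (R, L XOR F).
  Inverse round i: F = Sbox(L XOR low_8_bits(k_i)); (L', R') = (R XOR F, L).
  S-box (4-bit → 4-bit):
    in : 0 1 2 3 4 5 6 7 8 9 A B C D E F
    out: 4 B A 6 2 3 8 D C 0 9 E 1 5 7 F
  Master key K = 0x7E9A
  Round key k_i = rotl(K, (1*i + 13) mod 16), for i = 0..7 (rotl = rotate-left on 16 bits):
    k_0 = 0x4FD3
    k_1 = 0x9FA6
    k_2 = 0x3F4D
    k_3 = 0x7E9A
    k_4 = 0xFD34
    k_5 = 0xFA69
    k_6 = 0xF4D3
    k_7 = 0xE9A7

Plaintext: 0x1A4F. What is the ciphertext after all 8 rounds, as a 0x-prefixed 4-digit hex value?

0xC810

s_0 = plaintext = 0x1A4F
s_1 = Round(s_0, k_0) = 0x4F1B
s_2 = Round(s_1, k_1) = 0x1BAA
s_3 = Round(s_2, k_2) = 0xAA66
s_4 = Round(s_3, k_3) = 0x665B
s_5 = Round(s_4, k_4) = 0x5BE9
s_6 = Round(s_5, k_5) = 0xE99F
s_7 = Round(s_6, k_6) = 0x9FC8
s_8 = Round(s_7, k_7) = 0xC810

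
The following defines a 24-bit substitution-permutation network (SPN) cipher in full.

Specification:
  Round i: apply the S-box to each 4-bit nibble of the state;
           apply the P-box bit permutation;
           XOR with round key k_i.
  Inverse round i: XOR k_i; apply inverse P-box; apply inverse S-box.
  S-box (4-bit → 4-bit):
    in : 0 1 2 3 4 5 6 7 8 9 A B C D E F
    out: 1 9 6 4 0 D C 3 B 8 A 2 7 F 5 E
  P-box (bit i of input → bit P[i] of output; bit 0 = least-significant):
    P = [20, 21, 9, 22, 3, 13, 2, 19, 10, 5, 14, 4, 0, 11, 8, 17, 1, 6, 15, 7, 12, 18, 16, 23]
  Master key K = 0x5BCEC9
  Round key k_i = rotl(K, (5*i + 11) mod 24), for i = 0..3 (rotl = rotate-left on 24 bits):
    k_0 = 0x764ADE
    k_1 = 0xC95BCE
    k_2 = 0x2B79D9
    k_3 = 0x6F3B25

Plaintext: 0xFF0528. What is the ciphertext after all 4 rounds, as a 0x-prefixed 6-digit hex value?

s_0 = plaintext = 0xFF0528
s_1 = Round(s_0, k_0) = 0x83AE0B
s_2 = Round(s_1, k_1) = 0x6F87C6
s_3 = Round(s_2, k_2) = 0xE8D734
s_4 = Round(s_3, k_3) = 0x6C26C2

0x6C26C2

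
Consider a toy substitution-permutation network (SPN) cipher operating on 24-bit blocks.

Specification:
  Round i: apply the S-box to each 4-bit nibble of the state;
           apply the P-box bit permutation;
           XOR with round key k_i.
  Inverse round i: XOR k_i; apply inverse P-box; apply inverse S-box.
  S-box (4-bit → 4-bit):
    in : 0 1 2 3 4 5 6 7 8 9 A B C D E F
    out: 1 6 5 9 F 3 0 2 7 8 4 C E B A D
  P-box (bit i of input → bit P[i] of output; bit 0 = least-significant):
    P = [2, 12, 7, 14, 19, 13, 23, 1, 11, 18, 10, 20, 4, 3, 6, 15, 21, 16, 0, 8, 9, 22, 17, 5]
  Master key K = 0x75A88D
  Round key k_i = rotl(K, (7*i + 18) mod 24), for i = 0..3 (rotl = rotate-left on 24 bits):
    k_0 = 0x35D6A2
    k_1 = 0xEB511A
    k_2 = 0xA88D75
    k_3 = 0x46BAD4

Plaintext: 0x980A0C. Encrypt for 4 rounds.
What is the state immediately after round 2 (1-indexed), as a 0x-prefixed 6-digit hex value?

s_0 = plaintext = 0x980A0C
s_1 = Round(s_0, k_0) = 0x1C8213
s_2 = Round(s_1, k_1) = 0x283C47
s_3 = Round(s_2, k_2) = 0x173B66
s_4 = Round(s_3, k_3) = 0x153EC4

0x283C47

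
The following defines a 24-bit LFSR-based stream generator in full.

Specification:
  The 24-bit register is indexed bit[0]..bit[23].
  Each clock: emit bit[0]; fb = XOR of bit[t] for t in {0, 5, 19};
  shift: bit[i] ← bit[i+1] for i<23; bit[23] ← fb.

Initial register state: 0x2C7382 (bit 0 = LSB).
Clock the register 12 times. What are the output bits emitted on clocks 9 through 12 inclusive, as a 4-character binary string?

reg_0 = 0x2C7382
clock 1: out=0, reg = 0x9639C1
clock 2: out=1, reg = 0xCB1CE0
clock 3: out=0, reg = 0x658E70
clock 4: out=0, reg = 0xB2C738
clock 5: out=0, reg = 0xD9639C
clock 6: out=0, reg = 0xECB1CE
clock 7: out=0, reg = 0xF658E7
clock 8: out=1, reg = 0x7B2C73
clock 9: out=1, reg = 0xBD9639
clock 10: out=1, reg = 0xDECB1C
clock 11: out=0, reg = 0xEF658E
clock 12: out=0, reg = 0xF7B2C7

1100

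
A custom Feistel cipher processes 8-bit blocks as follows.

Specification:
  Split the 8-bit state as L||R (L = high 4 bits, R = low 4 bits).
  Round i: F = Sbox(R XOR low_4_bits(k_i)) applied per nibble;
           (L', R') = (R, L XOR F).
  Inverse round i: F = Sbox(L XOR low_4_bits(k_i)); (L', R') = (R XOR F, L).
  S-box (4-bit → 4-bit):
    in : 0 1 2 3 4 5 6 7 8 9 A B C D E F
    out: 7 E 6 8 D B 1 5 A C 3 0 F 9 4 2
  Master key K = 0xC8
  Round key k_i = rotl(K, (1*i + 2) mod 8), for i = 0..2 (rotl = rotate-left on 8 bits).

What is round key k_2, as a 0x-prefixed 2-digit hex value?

0x8C

K = 0xC8
k_0 = rotl(K, (1*0+2) mod 8) = rotl(K, 2) = 0x23
k_1 = rotl(K, (1*1+2) mod 8) = rotl(K, 3) = 0x46
k_2 = rotl(K, (1*2+2) mod 8) = rotl(K, 4) = 0x8C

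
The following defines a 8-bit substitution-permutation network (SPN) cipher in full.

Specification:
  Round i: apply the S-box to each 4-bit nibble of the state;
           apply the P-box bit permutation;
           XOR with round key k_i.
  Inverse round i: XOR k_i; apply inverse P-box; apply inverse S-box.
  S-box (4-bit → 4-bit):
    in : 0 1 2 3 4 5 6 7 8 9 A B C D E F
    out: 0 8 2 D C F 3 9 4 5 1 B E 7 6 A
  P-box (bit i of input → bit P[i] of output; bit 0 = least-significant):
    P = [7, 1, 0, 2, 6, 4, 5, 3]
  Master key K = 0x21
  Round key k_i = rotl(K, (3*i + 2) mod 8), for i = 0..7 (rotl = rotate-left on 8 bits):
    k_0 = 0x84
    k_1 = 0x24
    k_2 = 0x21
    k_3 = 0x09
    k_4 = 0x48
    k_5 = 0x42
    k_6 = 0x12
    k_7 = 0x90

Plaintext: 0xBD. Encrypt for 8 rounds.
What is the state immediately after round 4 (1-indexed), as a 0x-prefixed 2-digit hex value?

0xF8

s_0 = plaintext = 0xBD
s_1 = Round(s_0, k_0) = 0x5F
s_2 = Round(s_1, k_1) = 0x5A
s_3 = Round(s_2, k_2) = 0xD9
s_4 = Round(s_3, k_3) = 0xF8
s_5 = Round(s_4, k_4) = 0x51
s_6 = Round(s_5, k_5) = 0x3E
s_7 = Round(s_6, k_6) = 0x79
s_8 = Round(s_7, k_7) = 0x59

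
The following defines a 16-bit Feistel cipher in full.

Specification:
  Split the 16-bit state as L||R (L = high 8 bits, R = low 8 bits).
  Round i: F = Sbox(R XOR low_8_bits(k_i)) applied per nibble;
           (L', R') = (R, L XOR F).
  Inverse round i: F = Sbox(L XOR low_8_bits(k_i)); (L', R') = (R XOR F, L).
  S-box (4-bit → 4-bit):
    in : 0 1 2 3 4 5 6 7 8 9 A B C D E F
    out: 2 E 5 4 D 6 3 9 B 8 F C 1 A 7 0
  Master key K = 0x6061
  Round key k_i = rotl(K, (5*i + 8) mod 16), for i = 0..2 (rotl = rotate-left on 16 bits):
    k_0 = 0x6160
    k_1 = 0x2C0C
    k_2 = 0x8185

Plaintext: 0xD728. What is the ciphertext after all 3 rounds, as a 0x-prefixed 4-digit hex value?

s_0 = plaintext = 0xD728
s_1 = Round(s_0, k_0) = 0x280C
s_2 = Round(s_1, k_1) = 0x0C0A
s_3 = Round(s_2, k_2) = 0x0ABC

0x0ABC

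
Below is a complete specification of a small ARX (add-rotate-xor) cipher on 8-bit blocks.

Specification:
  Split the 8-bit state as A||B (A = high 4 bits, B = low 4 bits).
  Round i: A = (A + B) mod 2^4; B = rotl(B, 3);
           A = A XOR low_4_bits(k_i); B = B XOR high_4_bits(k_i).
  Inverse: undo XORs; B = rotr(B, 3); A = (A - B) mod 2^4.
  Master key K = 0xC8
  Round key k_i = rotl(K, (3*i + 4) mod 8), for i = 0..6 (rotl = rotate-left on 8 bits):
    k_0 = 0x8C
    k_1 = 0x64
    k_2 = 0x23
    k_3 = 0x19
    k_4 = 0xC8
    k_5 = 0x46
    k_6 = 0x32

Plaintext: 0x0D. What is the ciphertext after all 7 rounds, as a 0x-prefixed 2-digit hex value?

0x08

s_0 = plaintext = 0x0D
s_1 = Round(s_0, k_0) = 0x16
s_2 = Round(s_1, k_1) = 0x35
s_3 = Round(s_2, k_2) = 0xB8
s_4 = Round(s_3, k_3) = 0xA5
s_5 = Round(s_4, k_4) = 0x76
s_6 = Round(s_5, k_5) = 0xB7
s_7 = Round(s_6, k_6) = 0x08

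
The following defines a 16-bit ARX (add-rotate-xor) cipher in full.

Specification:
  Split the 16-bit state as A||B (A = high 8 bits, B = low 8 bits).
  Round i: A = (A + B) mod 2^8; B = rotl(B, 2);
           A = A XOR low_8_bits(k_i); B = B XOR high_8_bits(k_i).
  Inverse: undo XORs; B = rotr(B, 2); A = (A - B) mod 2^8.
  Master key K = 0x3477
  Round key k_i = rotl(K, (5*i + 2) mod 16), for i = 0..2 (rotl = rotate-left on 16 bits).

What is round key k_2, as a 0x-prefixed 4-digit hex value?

K = 0x3477
k_0 = rotl(K, (5*0+2) mod 16) = rotl(K, 2) = 0xD1DC
k_1 = rotl(K, (5*1+2) mod 16) = rotl(K, 7) = 0x3B9A
k_2 = rotl(K, (5*2+2) mod 16) = rotl(K, 12) = 0x7347

0x7347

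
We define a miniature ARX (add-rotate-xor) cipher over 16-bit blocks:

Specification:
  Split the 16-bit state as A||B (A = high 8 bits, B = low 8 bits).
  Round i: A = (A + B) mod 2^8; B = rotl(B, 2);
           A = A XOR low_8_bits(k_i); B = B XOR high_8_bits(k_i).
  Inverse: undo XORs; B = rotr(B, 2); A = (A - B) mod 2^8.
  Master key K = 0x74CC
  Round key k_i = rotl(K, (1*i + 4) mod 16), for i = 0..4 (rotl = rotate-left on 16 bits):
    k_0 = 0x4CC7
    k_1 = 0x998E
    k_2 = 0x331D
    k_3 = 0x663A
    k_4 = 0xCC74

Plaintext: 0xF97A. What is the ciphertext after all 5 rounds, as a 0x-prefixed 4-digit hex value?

s_0 = plaintext = 0xF97A
s_1 = Round(s_0, k_0) = 0xB4A5
s_2 = Round(s_1, k_1) = 0xD70F
s_3 = Round(s_2, k_2) = 0xFB0F
s_4 = Round(s_3, k_3) = 0x305A
s_5 = Round(s_4, k_4) = 0xFEA5

0xFEA5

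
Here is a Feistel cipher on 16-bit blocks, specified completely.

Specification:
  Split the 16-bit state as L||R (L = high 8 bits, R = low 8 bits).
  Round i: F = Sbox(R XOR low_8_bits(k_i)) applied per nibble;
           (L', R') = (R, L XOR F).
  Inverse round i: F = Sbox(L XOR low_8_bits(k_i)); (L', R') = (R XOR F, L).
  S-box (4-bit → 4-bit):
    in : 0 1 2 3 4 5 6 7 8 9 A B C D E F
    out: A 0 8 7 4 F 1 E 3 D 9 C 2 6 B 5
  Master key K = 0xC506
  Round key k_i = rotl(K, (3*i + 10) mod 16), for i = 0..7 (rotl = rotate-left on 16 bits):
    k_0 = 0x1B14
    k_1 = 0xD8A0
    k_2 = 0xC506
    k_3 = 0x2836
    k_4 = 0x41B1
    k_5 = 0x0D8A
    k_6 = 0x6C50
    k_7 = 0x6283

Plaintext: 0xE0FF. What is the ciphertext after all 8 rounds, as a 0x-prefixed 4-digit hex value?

0x2DC5

s_0 = plaintext = 0xE0FF
s_1 = Round(s_0, k_0) = 0xFF5C
s_2 = Round(s_1, k_1) = 0x5CAD
s_3 = Round(s_2, k_2) = 0xADC0
s_4 = Round(s_3, k_3) = 0xC0FC
s_5 = Round(s_4, k_4) = 0xFC86
s_6 = Round(s_5, k_5) = 0x865E
s_7 = Round(s_6, k_6) = 0x5E2D
s_8 = Round(s_7, k_7) = 0x2DC5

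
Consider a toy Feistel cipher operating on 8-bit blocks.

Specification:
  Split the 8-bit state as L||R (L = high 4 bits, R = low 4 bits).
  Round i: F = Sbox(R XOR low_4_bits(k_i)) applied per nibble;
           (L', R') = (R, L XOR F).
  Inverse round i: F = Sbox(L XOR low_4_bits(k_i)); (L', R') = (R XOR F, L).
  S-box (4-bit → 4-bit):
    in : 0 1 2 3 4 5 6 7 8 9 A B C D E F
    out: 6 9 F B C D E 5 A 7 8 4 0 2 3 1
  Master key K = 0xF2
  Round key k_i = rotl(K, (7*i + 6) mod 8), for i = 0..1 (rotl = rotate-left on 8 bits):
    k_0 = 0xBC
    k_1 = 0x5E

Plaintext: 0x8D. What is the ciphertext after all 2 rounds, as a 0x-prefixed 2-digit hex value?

s_0 = plaintext = 0x8D
s_1 = Round(s_0, k_0) = 0xD1
s_2 = Round(s_1, k_1) = 0x1C

0x1C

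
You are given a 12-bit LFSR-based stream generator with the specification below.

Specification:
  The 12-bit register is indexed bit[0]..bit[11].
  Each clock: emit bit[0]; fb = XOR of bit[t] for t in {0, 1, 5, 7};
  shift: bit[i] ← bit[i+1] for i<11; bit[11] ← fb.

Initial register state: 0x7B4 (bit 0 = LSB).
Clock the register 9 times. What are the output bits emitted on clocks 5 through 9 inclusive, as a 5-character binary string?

reg_0 = 0x7B4
clock 1: out=0, reg = 0x3DA
clock 2: out=0, reg = 0x1ED
clock 3: out=1, reg = 0x8F6
clock 4: out=0, reg = 0xC7B
clock 5: out=1, reg = 0xE3D
clock 6: out=1, reg = 0x71E
clock 7: out=0, reg = 0xB8F
clock 8: out=1, reg = 0xDC7
clock 9: out=1, reg = 0xEE3

11011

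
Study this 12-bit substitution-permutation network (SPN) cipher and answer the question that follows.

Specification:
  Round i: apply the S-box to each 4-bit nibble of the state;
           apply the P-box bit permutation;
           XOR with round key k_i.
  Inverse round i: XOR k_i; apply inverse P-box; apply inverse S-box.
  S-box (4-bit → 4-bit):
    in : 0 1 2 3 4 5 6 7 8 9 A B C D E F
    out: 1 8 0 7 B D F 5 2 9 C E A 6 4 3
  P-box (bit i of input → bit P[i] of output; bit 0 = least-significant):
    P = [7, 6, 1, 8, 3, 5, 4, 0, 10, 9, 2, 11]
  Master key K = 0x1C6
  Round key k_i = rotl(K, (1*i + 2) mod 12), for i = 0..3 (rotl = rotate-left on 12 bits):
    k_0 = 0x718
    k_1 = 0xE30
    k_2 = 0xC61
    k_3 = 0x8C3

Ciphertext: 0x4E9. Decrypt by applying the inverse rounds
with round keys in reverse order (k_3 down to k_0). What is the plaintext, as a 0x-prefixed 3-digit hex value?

s_0 = ciphertext = 0x4E9
s_1 = InvRound(s_0, k_3) = 0x9FE
s_2 = InvRound(s_1, k_2) = 0x755
s_3 = InvRound(s_2, k_1) = 0xACC
s_4 = InvRound(s_3, k_0) = 0x5E4

0x5E4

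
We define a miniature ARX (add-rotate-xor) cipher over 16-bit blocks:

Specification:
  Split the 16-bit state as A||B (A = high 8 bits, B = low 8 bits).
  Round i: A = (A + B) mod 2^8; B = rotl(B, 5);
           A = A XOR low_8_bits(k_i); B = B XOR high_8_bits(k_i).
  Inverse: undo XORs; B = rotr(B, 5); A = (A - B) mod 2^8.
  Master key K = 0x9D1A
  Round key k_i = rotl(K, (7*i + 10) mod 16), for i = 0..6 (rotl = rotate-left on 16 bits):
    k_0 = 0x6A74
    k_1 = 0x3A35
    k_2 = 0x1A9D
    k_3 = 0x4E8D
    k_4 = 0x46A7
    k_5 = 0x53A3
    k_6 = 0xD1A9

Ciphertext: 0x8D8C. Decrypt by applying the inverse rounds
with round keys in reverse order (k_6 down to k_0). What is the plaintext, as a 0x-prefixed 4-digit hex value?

s_0 = ciphertext = 0x8D8C
s_1 = InvRound(s_0, k_6) = 0x3AEA
s_2 = InvRound(s_1, k_5) = 0xCCCD
s_3 = InvRound(s_2, k_4) = 0x0F5C
s_4 = InvRound(s_3, k_3) = 0xF290
s_5 = InvRound(s_4, k_2) = 0x1B54
s_6 = InvRound(s_5, k_1) = 0xBB73
s_7 = InvRound(s_6, k_0) = 0x07C8

0x07C8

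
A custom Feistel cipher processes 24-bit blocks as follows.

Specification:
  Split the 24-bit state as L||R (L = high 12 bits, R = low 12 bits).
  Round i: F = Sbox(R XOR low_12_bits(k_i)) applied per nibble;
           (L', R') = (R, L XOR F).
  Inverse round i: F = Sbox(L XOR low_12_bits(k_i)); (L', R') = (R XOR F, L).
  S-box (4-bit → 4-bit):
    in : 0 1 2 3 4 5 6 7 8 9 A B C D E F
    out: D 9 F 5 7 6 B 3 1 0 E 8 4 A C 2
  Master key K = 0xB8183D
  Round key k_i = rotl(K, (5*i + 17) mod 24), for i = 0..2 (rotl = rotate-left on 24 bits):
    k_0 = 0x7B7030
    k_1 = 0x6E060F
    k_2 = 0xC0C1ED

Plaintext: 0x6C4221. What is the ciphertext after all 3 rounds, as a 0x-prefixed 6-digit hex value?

0x04E0B8

s_0 = plaintext = 0x6C4221
s_1 = Round(s_0, k_0) = 0x22195D
s_2 = Round(s_1, k_1) = 0x95D04E
s_3 = Round(s_2, k_2) = 0x04E0B8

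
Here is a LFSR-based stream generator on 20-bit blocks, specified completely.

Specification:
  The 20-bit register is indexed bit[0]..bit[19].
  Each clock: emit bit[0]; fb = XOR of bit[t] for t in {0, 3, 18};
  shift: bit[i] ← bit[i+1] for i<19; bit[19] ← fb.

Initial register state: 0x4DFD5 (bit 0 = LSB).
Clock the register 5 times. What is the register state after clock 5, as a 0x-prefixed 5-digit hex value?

reg_0 = 0x4DFD5
clock 1: out=1, reg = 0x26FEA
clock 2: out=0, reg = 0x937F5
clock 3: out=1, reg = 0xC9BFA
clock 4: out=0, reg = 0x64DFD
clock 5: out=1, reg = 0xB26FE

0xB26FE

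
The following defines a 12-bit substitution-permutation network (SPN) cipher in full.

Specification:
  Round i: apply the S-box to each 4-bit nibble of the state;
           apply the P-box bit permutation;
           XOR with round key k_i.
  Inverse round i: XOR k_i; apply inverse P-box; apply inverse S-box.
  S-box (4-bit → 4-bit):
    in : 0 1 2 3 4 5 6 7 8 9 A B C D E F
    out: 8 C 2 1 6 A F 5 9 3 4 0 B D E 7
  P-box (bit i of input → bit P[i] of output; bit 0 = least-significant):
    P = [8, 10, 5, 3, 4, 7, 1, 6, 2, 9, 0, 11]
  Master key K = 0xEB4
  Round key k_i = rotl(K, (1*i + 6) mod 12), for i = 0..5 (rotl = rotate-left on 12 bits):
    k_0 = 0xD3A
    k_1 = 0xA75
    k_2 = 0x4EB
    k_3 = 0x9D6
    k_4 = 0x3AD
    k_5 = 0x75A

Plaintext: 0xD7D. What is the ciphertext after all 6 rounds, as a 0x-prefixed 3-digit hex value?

s_0 = plaintext = 0xD7D
s_1 = Round(s_0, k_0) = 0x405
s_2 = Round(s_1, k_1) = 0xC3C
s_3 = Round(s_2, k_2) = 0xBF7
s_4 = Round(s_3, k_3) = 0x864
s_5 = Round(s_4, k_4) = 0xF5B
s_6 = Round(s_5, k_5) = 0x59F

0x59F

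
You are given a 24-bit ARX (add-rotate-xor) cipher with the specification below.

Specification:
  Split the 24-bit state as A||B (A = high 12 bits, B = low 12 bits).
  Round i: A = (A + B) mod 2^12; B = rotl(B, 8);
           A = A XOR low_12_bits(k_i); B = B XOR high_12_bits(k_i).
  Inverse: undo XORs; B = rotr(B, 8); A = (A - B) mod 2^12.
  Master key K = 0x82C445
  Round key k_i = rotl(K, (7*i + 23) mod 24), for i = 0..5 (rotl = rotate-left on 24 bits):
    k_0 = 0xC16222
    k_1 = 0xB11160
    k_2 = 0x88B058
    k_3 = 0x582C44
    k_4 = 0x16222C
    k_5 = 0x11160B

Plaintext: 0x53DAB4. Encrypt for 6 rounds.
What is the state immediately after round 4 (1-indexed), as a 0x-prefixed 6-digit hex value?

s_0 = plaintext = 0x53DAB4
s_1 = Round(s_0, k_0) = 0xDD38BD
s_2 = Round(s_1, k_1) = 0x7F069A
s_3 = Round(s_2, k_2) = 0xED22E2
s_4 = Round(s_3, k_3) = 0xDF07AC
s_5 = Round(s_4, k_4) = 0x7B0D18
s_6 = Round(s_5, k_5) = 0x2C39C0

0xDF07AC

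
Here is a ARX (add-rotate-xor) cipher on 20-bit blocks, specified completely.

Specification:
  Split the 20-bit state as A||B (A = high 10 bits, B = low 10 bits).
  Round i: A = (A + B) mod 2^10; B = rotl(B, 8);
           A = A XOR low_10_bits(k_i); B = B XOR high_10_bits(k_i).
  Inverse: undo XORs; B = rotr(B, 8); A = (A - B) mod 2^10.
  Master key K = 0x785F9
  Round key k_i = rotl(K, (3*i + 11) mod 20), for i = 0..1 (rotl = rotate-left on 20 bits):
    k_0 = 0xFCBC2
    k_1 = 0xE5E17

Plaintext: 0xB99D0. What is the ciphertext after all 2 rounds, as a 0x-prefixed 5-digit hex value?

0x3B576

s_0 = plaintext = 0xB99D0
s_1 = Round(s_0, k_0) = 0xDD386
s_2 = Round(s_1, k_1) = 0x3B576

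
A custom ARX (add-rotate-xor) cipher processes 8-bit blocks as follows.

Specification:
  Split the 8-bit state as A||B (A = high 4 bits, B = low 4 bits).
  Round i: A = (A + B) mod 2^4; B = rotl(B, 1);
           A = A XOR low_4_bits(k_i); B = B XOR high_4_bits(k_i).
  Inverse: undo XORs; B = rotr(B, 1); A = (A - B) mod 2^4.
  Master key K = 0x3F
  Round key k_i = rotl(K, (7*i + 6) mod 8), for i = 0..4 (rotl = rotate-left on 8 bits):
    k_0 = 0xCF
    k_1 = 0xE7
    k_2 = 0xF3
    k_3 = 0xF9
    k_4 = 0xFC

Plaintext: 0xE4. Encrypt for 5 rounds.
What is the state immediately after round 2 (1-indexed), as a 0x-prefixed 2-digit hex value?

s_0 = plaintext = 0xE4
s_1 = Round(s_0, k_0) = 0xD4
s_2 = Round(s_1, k_1) = 0x66
s_3 = Round(s_2, k_2) = 0xF3
s_4 = Round(s_3, k_3) = 0xB9
s_5 = Round(s_4, k_4) = 0x8C

0x66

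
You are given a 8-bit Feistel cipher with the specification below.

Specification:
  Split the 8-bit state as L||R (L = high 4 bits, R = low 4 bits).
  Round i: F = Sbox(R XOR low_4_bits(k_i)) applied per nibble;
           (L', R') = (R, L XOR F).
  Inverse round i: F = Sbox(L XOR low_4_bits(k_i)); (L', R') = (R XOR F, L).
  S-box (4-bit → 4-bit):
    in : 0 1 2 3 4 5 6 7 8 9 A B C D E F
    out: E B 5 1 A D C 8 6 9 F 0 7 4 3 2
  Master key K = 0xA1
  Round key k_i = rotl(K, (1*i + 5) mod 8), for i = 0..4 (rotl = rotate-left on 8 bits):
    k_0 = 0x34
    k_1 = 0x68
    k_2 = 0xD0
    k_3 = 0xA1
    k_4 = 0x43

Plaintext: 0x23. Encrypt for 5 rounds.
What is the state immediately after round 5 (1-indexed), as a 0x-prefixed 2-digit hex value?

s_0 = plaintext = 0x23
s_1 = Round(s_0, k_0) = 0x3A
s_2 = Round(s_1, k_1) = 0xA6
s_3 = Round(s_2, k_2) = 0x66
s_4 = Round(s_3, k_3) = 0x6E
s_5 = Round(s_4, k_4) = 0xE2

0xE2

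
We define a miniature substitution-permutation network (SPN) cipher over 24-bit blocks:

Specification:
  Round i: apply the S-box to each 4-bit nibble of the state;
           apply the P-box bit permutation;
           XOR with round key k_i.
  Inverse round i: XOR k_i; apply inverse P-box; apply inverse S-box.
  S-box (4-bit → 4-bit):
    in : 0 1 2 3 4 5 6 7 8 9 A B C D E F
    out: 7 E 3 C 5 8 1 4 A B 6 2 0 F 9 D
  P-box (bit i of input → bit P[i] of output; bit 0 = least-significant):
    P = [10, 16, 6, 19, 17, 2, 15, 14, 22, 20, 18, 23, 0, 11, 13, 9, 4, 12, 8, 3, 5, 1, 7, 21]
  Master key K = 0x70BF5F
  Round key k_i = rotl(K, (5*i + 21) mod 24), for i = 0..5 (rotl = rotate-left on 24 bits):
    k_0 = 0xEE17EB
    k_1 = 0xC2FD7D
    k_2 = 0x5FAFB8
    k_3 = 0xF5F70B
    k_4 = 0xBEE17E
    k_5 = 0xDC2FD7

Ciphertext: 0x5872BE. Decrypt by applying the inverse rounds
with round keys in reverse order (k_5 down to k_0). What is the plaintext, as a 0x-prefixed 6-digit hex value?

0x7ACB05

s_0 = ciphertext = 0x5872BE
s_1 = InvRound(s_0, k_5) = 0x612354
s_2 = InvRound(s_1, k_4) = 0x255DF8
s_3 = InvRound(s_2, k_3) = 0x06D977
s_4 = InvRound(s_3, k_2) = 0xA8F28D
s_5 = InvRound(s_4, k_1) = 0xF4866F
s_6 = InvRound(s_5, k_0) = 0x7ACB05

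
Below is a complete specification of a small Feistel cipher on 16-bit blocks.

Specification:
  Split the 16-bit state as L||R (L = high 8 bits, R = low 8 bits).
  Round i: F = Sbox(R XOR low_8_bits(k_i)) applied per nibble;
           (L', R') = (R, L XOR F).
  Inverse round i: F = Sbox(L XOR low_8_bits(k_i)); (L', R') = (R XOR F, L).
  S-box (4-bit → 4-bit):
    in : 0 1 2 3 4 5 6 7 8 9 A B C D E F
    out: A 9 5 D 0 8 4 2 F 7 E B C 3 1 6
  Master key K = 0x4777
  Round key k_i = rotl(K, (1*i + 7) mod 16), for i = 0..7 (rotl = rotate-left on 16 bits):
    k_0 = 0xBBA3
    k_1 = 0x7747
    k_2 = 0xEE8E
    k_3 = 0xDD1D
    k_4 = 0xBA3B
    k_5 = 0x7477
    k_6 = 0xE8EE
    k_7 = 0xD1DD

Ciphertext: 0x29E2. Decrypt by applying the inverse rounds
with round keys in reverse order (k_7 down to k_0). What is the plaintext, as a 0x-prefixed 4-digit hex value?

s_0 = ciphertext = 0x29E2
s_1 = InvRound(s_0, k_7) = 0x8229
s_2 = InvRound(s_1, k_6) = 0x6582
s_3 = InvRound(s_2, k_5) = 0x1765
s_4 = InvRound(s_3, k_4) = 0x3917
s_5 = InvRound(s_4, k_3) = 0x4739
s_6 = InvRound(s_5, k_2) = 0xFE47
s_7 = InvRound(s_6, k_1) = 0xF0FE
s_8 = InvRound(s_7, k_0) = 0x73F0

0x73F0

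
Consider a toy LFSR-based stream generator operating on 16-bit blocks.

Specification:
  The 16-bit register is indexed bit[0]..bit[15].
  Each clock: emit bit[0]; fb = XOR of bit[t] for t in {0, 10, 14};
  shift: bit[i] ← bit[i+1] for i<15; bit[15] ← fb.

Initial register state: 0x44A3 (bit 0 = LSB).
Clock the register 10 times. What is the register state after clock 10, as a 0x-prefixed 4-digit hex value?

0x93D1

reg_0 = 0x44A3
clock 1: out=1, reg = 0xA251
clock 2: out=1, reg = 0xD128
clock 3: out=0, reg = 0xE894
clock 4: out=0, reg = 0xF44A
clock 5: out=0, reg = 0x7A25
clock 6: out=1, reg = 0x3D12
clock 7: out=0, reg = 0x9E89
clock 8: out=1, reg = 0x4F44
clock 9: out=0, reg = 0x27A2
clock 10: out=0, reg = 0x93D1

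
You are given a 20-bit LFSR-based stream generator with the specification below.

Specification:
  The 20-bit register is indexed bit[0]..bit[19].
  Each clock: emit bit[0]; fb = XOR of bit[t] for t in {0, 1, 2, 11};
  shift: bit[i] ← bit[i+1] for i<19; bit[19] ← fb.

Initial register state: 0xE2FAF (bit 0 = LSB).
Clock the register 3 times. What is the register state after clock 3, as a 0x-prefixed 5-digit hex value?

0xDC5F5

reg_0 = 0xE2FAF
clock 1: out=1, reg = 0x717D7
clock 2: out=1, reg = 0xB8BEB
clock 3: out=1, reg = 0xDC5F5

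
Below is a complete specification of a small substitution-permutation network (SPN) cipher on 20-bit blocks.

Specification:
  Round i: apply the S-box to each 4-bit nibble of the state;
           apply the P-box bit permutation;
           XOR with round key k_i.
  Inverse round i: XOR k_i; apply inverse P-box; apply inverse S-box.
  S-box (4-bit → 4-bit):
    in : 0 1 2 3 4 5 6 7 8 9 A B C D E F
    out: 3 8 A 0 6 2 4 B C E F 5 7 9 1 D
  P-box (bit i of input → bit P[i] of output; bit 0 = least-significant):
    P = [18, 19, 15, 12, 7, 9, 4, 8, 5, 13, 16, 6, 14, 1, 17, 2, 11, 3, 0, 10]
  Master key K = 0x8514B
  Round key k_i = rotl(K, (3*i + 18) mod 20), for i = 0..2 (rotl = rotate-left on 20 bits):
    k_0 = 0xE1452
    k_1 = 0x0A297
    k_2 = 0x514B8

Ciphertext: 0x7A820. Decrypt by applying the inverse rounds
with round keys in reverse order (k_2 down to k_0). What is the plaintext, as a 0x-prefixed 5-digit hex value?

0xA6A9F

s_0 = ciphertext = 0x7A820
s_1 = InvRound(s_0, k_2) = 0x765B8
s_2 = InvRound(s_1, k_1) = 0x9AB2B
s_3 = InvRound(s_2, k_0) = 0xA6A9F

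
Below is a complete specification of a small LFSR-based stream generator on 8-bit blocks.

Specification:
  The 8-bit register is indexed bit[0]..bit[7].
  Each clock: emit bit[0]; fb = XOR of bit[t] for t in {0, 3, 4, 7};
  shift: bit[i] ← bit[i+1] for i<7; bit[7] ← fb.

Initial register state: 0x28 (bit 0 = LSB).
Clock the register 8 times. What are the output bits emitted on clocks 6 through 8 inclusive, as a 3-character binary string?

100

reg_0 = 0x28
clock 1: out=0, reg = 0x94
clock 2: out=0, reg = 0x4A
clock 3: out=0, reg = 0xA5
clock 4: out=1, reg = 0x52
clock 5: out=0, reg = 0xA9
clock 6: out=1, reg = 0xD4
clock 7: out=0, reg = 0x6A
clock 8: out=0, reg = 0xB5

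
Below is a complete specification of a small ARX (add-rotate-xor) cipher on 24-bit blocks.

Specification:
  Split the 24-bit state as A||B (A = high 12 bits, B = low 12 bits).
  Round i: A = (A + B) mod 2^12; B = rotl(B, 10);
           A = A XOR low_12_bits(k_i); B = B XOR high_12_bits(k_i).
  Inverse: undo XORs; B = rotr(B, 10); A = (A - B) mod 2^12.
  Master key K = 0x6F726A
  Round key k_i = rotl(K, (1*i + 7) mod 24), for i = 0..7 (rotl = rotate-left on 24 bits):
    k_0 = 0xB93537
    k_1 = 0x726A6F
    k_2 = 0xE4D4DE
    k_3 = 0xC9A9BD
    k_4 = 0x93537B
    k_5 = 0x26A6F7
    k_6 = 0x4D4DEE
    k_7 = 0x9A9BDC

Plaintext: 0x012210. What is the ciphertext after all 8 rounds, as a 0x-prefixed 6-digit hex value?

0x33A6A6

s_0 = plaintext = 0x012210
s_1 = Round(s_0, k_0) = 0x715B17
s_2 = Round(s_1, k_1) = 0x8439E3
s_3 = Round(s_2, k_2) = 0x6F8035
s_4 = Round(s_3, k_3) = 0xE90897
s_5 = Round(s_4, k_4) = 0x45C710
s_6 = Round(s_5, k_5) = 0xD9B3AE
s_7 = Round(s_6, k_6) = 0xCA7C3F
s_8 = Round(s_7, k_7) = 0x33A6A6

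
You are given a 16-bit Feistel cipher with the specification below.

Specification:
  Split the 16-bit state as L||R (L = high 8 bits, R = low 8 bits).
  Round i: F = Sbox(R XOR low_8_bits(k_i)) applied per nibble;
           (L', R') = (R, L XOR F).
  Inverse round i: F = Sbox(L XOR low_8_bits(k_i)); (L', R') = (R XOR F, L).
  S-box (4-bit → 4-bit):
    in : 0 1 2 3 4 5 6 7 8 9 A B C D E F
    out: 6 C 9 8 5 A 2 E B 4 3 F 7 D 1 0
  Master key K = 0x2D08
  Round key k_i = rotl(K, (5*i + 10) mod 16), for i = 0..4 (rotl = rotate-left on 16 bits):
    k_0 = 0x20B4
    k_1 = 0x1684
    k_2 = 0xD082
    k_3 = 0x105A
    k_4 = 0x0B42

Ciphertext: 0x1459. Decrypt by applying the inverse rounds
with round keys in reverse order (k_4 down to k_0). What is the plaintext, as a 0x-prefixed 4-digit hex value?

0xB77F

s_0 = ciphertext = 0x1459
s_1 = InvRound(s_0, k_4) = 0xFB14
s_2 = InvRound(s_1, k_3) = 0x28FB
s_3 = InvRound(s_2, k_2) = 0xC828
s_4 = InvRound(s_3, k_1) = 0x7FC8
s_5 = InvRound(s_4, k_0) = 0xB77F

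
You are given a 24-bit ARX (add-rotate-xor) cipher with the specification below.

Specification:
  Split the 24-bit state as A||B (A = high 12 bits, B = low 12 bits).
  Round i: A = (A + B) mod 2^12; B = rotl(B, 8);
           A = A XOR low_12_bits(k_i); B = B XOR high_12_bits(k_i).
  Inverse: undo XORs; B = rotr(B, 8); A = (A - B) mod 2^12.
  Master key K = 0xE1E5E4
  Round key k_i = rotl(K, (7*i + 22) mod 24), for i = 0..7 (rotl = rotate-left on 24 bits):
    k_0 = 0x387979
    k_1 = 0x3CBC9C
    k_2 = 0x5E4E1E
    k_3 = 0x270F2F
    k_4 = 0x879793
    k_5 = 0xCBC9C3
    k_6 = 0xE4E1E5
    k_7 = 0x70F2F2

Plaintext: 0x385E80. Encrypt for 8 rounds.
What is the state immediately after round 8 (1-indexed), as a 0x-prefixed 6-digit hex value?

0x3FE8C1

s_0 = plaintext = 0x385E80
s_1 = Round(s_0, k_0) = 0xB7C36F
s_2 = Round(s_1, k_1) = 0x277CFD
s_3 = Round(s_2, k_2) = 0x16A82B
s_4 = Round(s_3, k_3) = 0x6BA9F2
s_5 = Round(s_4, k_4) = 0x73FAE6
s_6 = Round(s_5, k_5) = 0xBE6A12
s_7 = Round(s_6, k_6) = 0x41DCEF
s_8 = Round(s_7, k_7) = 0x3FE8C1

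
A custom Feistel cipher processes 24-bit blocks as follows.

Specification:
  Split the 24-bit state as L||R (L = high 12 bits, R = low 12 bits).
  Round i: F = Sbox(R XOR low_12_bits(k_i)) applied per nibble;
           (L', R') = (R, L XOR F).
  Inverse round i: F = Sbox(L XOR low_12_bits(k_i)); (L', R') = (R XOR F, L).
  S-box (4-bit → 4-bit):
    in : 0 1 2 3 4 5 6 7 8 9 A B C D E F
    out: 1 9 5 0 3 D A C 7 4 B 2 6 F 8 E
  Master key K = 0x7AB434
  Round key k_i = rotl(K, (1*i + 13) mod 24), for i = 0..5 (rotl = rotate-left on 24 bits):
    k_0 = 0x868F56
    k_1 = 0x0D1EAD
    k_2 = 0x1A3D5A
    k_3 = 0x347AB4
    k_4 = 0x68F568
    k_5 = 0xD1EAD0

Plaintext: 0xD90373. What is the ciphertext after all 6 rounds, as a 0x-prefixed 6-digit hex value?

s_0 = plaintext = 0xD90373
s_1 = Round(s_0, k_0) = 0x373BCD
s_2 = Round(s_1, k_1) = 0xBCDED2
s_3 = Round(s_2, k_2) = 0xED2BBA
s_4 = Round(s_3, k_3) = 0xBBA7CA
s_5 = Round(s_4, k_4) = 0x7CAE0F
s_6 = Round(s_5, k_5) = 0xE0F434

0xE0F434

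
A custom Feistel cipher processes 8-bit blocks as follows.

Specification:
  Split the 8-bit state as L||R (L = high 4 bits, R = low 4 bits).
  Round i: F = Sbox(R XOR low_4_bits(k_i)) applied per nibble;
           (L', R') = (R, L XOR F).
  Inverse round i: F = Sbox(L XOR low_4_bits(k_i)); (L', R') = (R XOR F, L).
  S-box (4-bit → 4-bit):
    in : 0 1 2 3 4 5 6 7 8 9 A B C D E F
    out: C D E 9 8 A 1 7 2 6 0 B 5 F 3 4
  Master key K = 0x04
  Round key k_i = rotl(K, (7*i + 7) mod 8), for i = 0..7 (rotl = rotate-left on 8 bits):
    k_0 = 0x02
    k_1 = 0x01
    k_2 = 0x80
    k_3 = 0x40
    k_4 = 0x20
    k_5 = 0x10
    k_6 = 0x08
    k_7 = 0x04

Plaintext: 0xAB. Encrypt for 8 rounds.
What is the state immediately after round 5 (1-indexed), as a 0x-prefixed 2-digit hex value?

s_0 = plaintext = 0xAB
s_1 = Round(s_0, k_0) = 0xBC
s_2 = Round(s_1, k_1) = 0xC4
s_3 = Round(s_2, k_2) = 0x44
s_4 = Round(s_3, k_3) = 0x4C
s_5 = Round(s_4, k_4) = 0xC1
s_6 = Round(s_5, k_5) = 0x11
s_7 = Round(s_6, k_6) = 0x17
s_8 = Round(s_7, k_7) = 0x78

0xC1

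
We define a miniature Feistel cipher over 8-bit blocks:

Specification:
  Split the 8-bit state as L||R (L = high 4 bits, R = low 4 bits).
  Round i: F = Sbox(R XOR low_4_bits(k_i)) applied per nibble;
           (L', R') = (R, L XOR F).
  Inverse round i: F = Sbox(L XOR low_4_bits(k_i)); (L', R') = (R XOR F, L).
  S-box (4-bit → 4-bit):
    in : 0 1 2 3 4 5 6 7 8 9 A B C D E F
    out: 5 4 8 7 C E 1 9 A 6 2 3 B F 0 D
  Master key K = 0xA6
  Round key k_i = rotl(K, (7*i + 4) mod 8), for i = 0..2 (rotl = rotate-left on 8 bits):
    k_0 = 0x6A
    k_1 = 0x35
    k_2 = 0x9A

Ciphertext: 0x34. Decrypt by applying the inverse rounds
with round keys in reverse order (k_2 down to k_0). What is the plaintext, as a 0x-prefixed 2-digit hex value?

0x7A

s_0 = ciphertext = 0x34
s_1 = InvRound(s_0, k_2) = 0x23
s_2 = InvRound(s_1, k_1) = 0xA2
s_3 = InvRound(s_2, k_0) = 0x7A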